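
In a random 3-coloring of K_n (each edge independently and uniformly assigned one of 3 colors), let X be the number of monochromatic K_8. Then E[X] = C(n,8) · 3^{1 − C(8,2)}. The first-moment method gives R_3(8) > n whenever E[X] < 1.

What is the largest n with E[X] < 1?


We need C(n, 8) · 3^{1 − 28} < 1, i.e. C(n, 8) < 3^{28 − 1} = 7625597484987.
Check values of n near the boundary:
  n = 154: C(154, 8) = 6521818990995; 6521818990995 < 7625597484987? YES
  n = 155: C(155, 8) = 6876747915675; 6876747915675 < 7625597484987? YES
  n = 156: C(156, 8) = 7248464019225; 7248464019225 < 7625597484987? YES
  n = 157: C(157, 8) = 7637643295425; 7637643295425 < 7625597484987? NO
The largest n with C(n, 8) < 7625597484987 is n = 156 (where E[X] = 805384891025/847288609443 ≈ 0.9505). Hence R_3(8) > 156, i.e. R_3(8) ≥ 157.

Largest n = 156; hence R_3(8) > 156.


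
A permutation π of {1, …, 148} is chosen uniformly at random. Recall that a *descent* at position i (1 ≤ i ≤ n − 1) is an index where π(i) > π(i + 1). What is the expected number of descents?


Write X = Σ X_I over i = 1, …, 147, with X_I the indicator of one descent.
There are 147 indicators.
For each fixed i, the pair (π(i), π(i+1)) is a uniformly random ordered pair of distinct values from {1, …, 148}; by symmetry P[π(i) > π(i+1)] = 1/2.
By linearity: E[X] = 147 · (1/2) = (148 − 1) · (1/2) = 147/2 ≈ 73.500000.

E[X] = 147/2 = 73.500000.


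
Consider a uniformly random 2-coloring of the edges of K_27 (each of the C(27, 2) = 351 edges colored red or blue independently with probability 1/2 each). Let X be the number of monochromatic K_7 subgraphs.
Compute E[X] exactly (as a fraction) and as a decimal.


Let X = Σ_S X_S over the C(27, 7) = 888030 subsets S of size 7, where X_S = 1 if the K_7 on S is monochromatic.
For a fixed S, the K_7 on S has C(7, 2) = 21 edges. P[all 21 edges red] = (1/2)^21, and likewise for blue, so P[monochromatic] = 2·(1/2)^21 = 2^{1 − 21} = 1/1048576.
By linearity of expectation: E[X] = C(27, 7) · 2^{1 − 21} = 888030 · 1/1048576 = 444015/524288.
Numerically: E[X] ≈ 0.847.

E[X] = C(27,7)·2^(1−C(7,2)) = 444015/524288 ≈ 0.847.


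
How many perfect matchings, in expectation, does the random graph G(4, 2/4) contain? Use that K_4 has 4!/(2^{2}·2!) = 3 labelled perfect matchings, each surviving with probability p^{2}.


K_4 has 4!/(2^{2}·2!) = 3 labelled perfect matchings.
For each such perfect matching H, let X_H = 1 if all 2 edges of H are present in G. Then P[X_H = 1] = p^{2} = (1/2)^{2} = 1/4.
Summing the indicators: E[X] = Σ_H E[X_H] = 3 · p^{2} = 3 · 1/4 = 3/4.
Numerically: E[X] ≈ 0.75.

E[X] = 3 · (1/2)^{2} = 3/4 ≈ 0.75.


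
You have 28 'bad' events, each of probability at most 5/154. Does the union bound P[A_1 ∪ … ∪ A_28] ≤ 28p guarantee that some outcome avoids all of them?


Union bound: P[∪_{i=1}^{28} A_i] ≤ Σ_i P[A_i] ≤ 28·p = 28·(5/154) = 10/11.
Numerically: 10/11 ≈ 0.909091.
Is 10/11 < 1? YES.
Since P[∪ A_i] ≤ 10/11 < 1, the complement has P[∩ A_i^c] ≥ 1 − 10/11 = 1/11 > 0, so some outcome avoids every A_i.

28·p = 10/11 ≈ 0.909091; existence CERTIFIED by the union bound.


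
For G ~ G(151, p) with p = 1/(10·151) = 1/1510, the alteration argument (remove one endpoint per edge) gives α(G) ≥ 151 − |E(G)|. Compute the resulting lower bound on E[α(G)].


E[|E(G)|] = C(151, 2)·p = 11325 · (1/1510) = 15/2.
E[α(G)] ≥ n − E[|E(G)|] = 151 − 15/2 = 287/2.
Numerically: ≈ 143.500.
(This is only a lower bound; the true E[α(G)] may be larger.)

E[α(G)] ≥ 287/2 ≈ 143.500.


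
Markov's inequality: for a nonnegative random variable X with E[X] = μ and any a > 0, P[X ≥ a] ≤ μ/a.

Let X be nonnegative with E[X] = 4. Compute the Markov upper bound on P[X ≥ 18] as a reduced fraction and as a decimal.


μ = E[X] = 4, a = 18.
Markov: P[X ≥ 18] ≤ μ/a = (4)/18 = 2/9.
Numerically: ≈ 0.222.
(Since a = 18 > μ = 4.000, the bound 2/9 is < 1 and informative.)

P[X ≥ 18] ≤ 2/9 ≈ 0.222.


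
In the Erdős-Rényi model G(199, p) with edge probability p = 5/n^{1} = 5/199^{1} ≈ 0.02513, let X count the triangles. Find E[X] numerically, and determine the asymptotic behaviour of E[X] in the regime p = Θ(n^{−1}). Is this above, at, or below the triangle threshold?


Number of potential triangles: C(199, 3) = 1293699.
Each occurs with probability p³ ≈ (0.02513)³ ≈ 1.586174e-05.
By linearity: E[X] = C(199, 3)·p³ ≈ 1293699 · 1.586174e-05 ≈ 20.5203.
Here α = 1, so p = 5/n is exactly at the triangle threshold p ~ 1/n. Asymptotically E[X] → c³/6 = 5³/6 = 125/6 ≈ 20.8333, a bounded constant. In this regime the triangle count is asymptotically Poisson(c³/6).

E[X] ≈ 20.5203; in regime p = Θ(1/n^{1}) E[X] stays bounded (at the triangle threshold p ~ 1/n).


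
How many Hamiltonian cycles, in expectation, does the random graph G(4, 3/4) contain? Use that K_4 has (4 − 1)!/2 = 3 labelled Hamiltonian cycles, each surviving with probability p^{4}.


K_4 has (4 − 1)!/2 = 3 labelled Hamiltonian cycles.
For each such Hamiltonian cycle H, let X_H = 1 if all 4 edges of H are present in G. Then P[X_H = 1] = p^{4} = (3/4)^{4} = 81/256.
By linearity: E[X] = Σ_H E[X_H] = 3 · p^{4} = 3 · 81/256 = 243/256.
Numerically: E[X] ≈ 0.949.

E[X] = 3 · (3/4)^{4} = 243/256 ≈ 0.949.


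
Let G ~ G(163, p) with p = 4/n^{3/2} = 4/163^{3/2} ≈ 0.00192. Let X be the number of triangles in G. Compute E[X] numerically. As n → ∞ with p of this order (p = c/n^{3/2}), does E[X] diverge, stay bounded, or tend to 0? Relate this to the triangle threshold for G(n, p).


Number of potential triangles: C(163, 3) = 708561.
Each occurs with probability p³ ≈ (0.00192)³ ≈ 7.10127e-09.
By linearity: E[X] = C(163, 3)·p³ ≈ 708561 · 7.10127e-09 ≈ 0.005.
Since α = 3/2 > 1, p = c/n^{3/2} = o(1/n) is below the triangle threshold p ~ 1/n. Asymptotically E[X] ~ (c³/6)·n^{3(1−α)} = (4³/6)·n^{-1.5} → 0, so by Markov's inequality G has no triangles w.h.p.

E[X] ≈ 0.005; in regime p = Θ(1/n^{3/2}) E[X] tends to 0 (below the triangle threshold p ~ 1/n).


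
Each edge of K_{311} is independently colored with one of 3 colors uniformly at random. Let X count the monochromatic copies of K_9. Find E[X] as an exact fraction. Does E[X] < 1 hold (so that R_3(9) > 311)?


E[X] = C(311, 9) · 3^{1 − 36} = 66733530156060130 · 3^{−35} = 66733530156060130/50031545098999707.
As a reduced fraction: E[X] = 66733530156060130/50031545098999707 ≈ 1.33383.
Is E[X] < 1? NO.
Since E[X] ≥ 1, the first-moment bound is inconclusive at n = 311; it does NOT by itself certify R_3(9) > 311.

E[X] = 66733530156060130/50031545098999707 ≈ 1.33383; E[X] ≥ 1; first-moment method inconclusive here.


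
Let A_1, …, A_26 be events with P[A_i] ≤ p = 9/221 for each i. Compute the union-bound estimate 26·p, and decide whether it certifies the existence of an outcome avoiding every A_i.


Union bound: P[∪_{i=1}^{26} A_i] ≤ Σ_i P[A_i] ≤ 26·p = 26·(9/221) = 18/17.
Numerically: 18/17 ≈ 1.0588235.
Is 18/17 < 1? NO.
Since the bound 18/17 is ≥ 1, the union bound is uninformative here; it does NOT by itself certify existence.

26·p = 18/17 ≈ 1.0588235; existence NOT certified by the union bound.


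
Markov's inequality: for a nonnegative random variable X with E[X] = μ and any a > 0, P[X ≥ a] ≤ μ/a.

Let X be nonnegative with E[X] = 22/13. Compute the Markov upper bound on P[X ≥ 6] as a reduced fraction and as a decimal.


μ = E[X] = 22/13, a = 6.
Markov: P[X ≥ 6] ≤ μ/a = (22/13)/6 = 11/39.
Numerically: ≈ 0.28205.
(Since a = 6 > μ = 1.69231, the bound 11/39 is < 1 and informative.)

P[X ≥ 6] ≤ 11/39 ≈ 0.28205.


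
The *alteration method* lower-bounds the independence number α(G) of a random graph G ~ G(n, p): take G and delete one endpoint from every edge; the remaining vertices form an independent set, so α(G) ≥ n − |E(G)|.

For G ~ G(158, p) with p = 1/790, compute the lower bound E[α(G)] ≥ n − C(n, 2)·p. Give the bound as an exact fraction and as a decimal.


E[|E(G)|] = C(158, 2)·p = 12403 · (1/790) = 157/10.
E[α(G)] ≥ n − E[|E(G)|] = 158 − 157/10 = 1423/10.
Numerically: ≈ 142.300000.
(This is only a lower bound; the true E[α(G)] may be larger.)

E[α(G)] ≥ 1423/10 ≈ 142.300000.


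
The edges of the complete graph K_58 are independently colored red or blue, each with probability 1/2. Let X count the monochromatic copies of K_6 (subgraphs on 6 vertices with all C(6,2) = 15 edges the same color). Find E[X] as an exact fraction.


Let X = Σ_S X_S over the C(58, 6) = 40475358 subsets S of size 6, where X_S = 1 if the K_6 on S is monochromatic.
For a fixed S, the K_6 on S has C(6, 2) = 15 edges. P[all 15 edges red] = (1/2)^15, and likewise for blue, so P[monochromatic] = 2·(1/2)^15 = 2^{1 − 15} = 1/16384.
Summing: E[X] = C(58, 6) · 2^{1 − 15} = 40475358 · 1/16384 = 20237679/8192.
Numerically: E[X] ≈ 2470.41980.

E[X] = C(58,6)·2^(1−C(6,2)) = 20237679/8192 ≈ 2470.41980.


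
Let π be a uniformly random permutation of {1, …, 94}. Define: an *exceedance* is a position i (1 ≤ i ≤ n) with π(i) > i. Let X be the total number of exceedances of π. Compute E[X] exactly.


Write X = Σ_{i=1}^{94} X_i, where X_i = 1_{π(i) > i}.
For each fixed i, π(i) is uniform over {1, …, 94} (marginal of a uniform permutation), so P[π(i) > i] = (n − i)/n. Summing: Σ_{i=1}^{94} (n − i)/n = (0 + 1 + … + 93)/94 = 94(94 − 1)/(2·94) = (94 − 1)/2.
Hence E[X] = Σ_{i=1}^{94} (94 − i)/94 = 93/2 ≈ 46.5000.

E[X] = 93/2 = 46.5000.


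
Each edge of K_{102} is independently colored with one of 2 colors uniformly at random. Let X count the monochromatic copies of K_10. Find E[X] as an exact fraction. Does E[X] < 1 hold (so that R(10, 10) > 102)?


E[X] = C(102, 10) · 2^{1 − 45} = 21300860967540 · 2^{−44} = 21300860967540/17592186044416.
As a reduced fraction: E[X] = 5325215241885/4398046511104 ≈ 1.210814.
Is E[X] < 1? NO.
Since E[X] ≥ 1, the first-moment bound is inconclusive at n = 102; it does NOT by itself certify R(10, 10) > 102.

E[X] = 5325215241885/4398046511104 ≈ 1.210814; E[X] ≥ 1; first-moment method inconclusive here.


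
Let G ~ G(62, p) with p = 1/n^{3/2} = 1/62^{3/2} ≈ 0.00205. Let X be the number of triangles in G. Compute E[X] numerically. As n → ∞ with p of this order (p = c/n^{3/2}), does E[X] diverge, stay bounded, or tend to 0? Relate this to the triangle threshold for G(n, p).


Number of potential triangles: C(62, 3) = 37820.
Each occurs with probability p³ ≈ (0.00205)³ ≈ 8.59483e-09.
By linearity: E[X] = C(62, 3)·p³ ≈ 37820 · 8.59483e-09 ≈ 0.000.
Since α = 3/2 > 1, p = c/n^{3/2} = o(1/n) is below the triangle threshold p ~ 1/n. Asymptotically E[X] ~ (c³/6)·n^{3(1−α)} = (1³/6)·n^{-1.5} → 0, so by Markov's inequality G has no triangles w.h.p.

E[X] ≈ 0.000; in regime p = Θ(1/n^{3/2}) E[X] tends to 0 (below the triangle threshold p ~ 1/n).


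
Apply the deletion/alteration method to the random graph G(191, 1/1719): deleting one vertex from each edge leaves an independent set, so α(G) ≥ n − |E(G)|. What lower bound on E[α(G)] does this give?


E[|E(G)|] = C(191, 2)·p = 18145 · (1/1719) = 95/9.
E[α(G)] ≥ n − E[|E(G)|] = 191 − 95/9 = 1624/9.
Numerically: ≈ 180.4444.
(This is only a lower bound; the true E[α(G)] may be larger.)

E[α(G)] ≥ 1624/9 ≈ 180.4444.


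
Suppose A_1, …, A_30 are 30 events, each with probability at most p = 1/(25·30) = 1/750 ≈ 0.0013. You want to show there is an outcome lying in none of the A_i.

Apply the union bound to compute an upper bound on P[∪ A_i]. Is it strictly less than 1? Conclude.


Union bound: P[∪_{i=1}^{30} A_i] ≤ Σ_i P[A_i] ≤ 30·p = 30·(1/750) = 1/25.
Numerically: 1/25 ≈ 0.0400.
Is 1/25 < 1? YES.
Since P[∪ A_i] ≤ 1/25 < 1, the complement has P[∩ A_i^c] ≥ 1 − 1/25 = 24/25 > 0, so some outcome avoids every A_i.

30·p = 1/25 ≈ 0.0400; existence CERTIFIED by the union bound.


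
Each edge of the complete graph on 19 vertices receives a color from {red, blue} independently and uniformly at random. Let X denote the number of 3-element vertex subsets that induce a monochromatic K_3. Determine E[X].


Let X = Σ_S X_S over the C(19, 3) = 969 subsets S of size 3, where X_S = 1 if the K_3 on S is monochromatic.
For a fixed S, the K_3 on S has C(3, 2) = 3 edges. P[all 3 edges red] = (1/2)^3, and likewise for blue, so P[monochromatic] = 2·(1/2)^3 = 2^{1 − 3} = 1/4.
By linearity of expectation: E[X] = C(19, 3) · 2^{1 − 3} = 969 · 1/4 = 969/4.
Numerically: E[X] ≈ 242.25000.

E[X] = C(19,3)·2^(1−C(3,2)) = 969/4 ≈ 242.25000.


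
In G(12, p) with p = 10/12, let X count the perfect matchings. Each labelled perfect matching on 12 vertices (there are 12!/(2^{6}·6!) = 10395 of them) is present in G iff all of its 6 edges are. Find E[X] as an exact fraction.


K_12 has 12!/(2^{6}·6!) = 10395 labelled perfect matchings.
For each such perfect matching H, let X_H = 1 if all 6 edges of H are present in G. Then P[X_H = 1] = p^{6} = (5/6)^{6} = 15625/46656.
By linearity of expectation: E[X] = Σ_H E[X_H] = 10395 · p^{6} = 10395 · 15625/46656 = 6015625/1728.
Numerically: E[X] ≈ 3481.3.

E[X] = 10395 · (5/6)^{6} = 6015625/1728 ≈ 3481.3.


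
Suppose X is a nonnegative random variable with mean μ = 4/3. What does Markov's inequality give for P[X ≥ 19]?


μ = E[X] = 4/3, a = 19.
Markov: P[X ≥ 19] ≤ μ/a = (4/3)/19 = 4/57.
Numerically: ≈ 0.07018.
(Since a = 19 > μ = 1.33333, the bound 4/57 is < 1 and informative.)

P[X ≥ 19] ≤ 4/57 ≈ 0.07018.


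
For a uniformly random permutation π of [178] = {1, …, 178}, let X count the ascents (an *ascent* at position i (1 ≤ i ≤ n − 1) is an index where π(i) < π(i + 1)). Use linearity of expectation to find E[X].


Write X = Σ X_I over i = 1, …, 177, with X_I the indicator of one ascent.
There are 177 indicators.
For each fixed i, the pair (π(i), π(i+1)) is a uniformly random ordered pair of distinct values from {1, …, 178}; by symmetry P[π(i) < π(i+1)] = 1/2.
By linearity: E[X] = 177 · (1/2) = (178 − 1) · (1/2) = 177/2 ≈ 88.5000.

E[X] = 177/2 = 88.5000.


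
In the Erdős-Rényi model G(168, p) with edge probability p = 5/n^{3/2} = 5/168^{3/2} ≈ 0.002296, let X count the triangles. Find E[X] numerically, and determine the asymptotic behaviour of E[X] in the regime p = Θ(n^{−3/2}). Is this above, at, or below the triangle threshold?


Number of potential triangles: C(168, 3) = 776216.
Each occurs with probability p³ ≈ (0.002296)³ ≈ 1.210649e-08.
By linearity: E[X] = C(168, 3)·p³ ≈ 776216 · 1.210649e-08 ≈ 0.0094.
Since α = 3/2 > 1, p = c/n^{3/2} = o(1/n) is below the triangle threshold p ~ 1/n. Asymptotically E[X] ~ (c³/6)·n^{3(1−α)} = (5³/6)·n^{-1.5} → 0, so by Markov's inequality G has no triangles w.h.p.

E[X] ≈ 0.0094; in regime p = Θ(1/n^{3/2}) E[X] tends to 0 (below the triangle threshold p ~ 1/n).


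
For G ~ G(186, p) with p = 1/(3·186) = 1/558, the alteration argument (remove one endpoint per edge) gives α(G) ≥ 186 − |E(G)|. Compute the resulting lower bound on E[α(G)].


E[|E(G)|] = C(186, 2)·p = 17205 · (1/558) = 185/6.
E[α(G)] ≥ n − E[|E(G)|] = 186 − 185/6 = 931/6.
Numerically: ≈ 155.167.
(This is only a lower bound; the true E[α(G)] may be larger.)

E[α(G)] ≥ 931/6 ≈ 155.167.


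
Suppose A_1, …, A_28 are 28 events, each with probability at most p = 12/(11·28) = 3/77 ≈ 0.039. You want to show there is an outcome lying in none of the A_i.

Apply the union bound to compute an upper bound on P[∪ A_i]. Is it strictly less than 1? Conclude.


Union bound: P[∪_{i=1}^{28} A_i] ≤ Σ_i P[A_i] ≤ 28·p = 28·(3/77) = 12/11.
Numerically: 12/11 ≈ 1.091.
Is 12/11 < 1? NO.
Since the bound 12/11 is ≥ 1, the union bound is uninformative here; it does NOT by itself certify existence.

28·p = 12/11 ≈ 1.091; existence NOT certified by the union bound.


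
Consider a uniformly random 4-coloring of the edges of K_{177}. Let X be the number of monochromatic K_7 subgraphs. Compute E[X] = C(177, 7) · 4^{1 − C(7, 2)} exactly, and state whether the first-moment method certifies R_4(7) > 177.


E[X] = C(177, 7) · 4^{1 − 21} = 957664425960 · 4^{−20} = 957664425960/1099511627776.
As a reduced fraction: E[X] = 119708053245/137438953472 ≈ 0.8709907.
Is E[X] < 1? YES.
Since E[X] < 1, there exists a 4-coloring of K_{177} with no monochromatic K_7; hence R_4(7) > 177.

E[X] = 119708053245/137438953472 ≈ 0.8709907; E[X] < 1, so R_4(7) > 177.


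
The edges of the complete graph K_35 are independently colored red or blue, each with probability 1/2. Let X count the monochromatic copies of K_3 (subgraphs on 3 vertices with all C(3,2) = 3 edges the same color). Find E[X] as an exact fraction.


Let X = Σ_S X_S over the C(35, 3) = 6545 subsets S of size 3, where X_S = 1 if the K_3 on S is monochromatic.
For a fixed S, the K_3 on S has C(3, 2) = 3 edges. P[all 3 edges red] = (1/2)^3, and likewise for blue, so P[monochromatic] = 2·(1/2)^3 = 2^{1 − 3} = 1/4.
By linearity of expectation: E[X] = C(35, 3) · 2^{1 − 3} = 6545 · 1/4 = 6545/4.
Numerically: E[X] ≈ 1636.25000.

E[X] = C(35,3)·2^(1−C(3,2)) = 6545/4 ≈ 1636.25000.


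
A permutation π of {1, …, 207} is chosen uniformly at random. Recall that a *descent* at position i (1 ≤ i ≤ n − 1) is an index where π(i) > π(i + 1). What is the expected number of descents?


Write X = Σ X_I over i = 1, …, 206, with X_I the indicator of one descent.
There are 206 indicators.
For each fixed i, the pair (π(i), π(i+1)) is a uniformly random ordered pair of distinct values from {1, …, 207}; by symmetry P[π(i) > π(i+1)] = 1/2.
By linearity: E[X] = 206 · (1/2) = (207 − 1) · (1/2) = 103 ≈ 103.00000.

E[X] = 103 = 103.00000.


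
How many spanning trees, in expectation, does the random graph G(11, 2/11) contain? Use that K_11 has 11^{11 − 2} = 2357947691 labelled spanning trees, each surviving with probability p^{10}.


K_11 has 11^{11 − 2} = 2357947691 labelled spanning trees.
For each such spanning tree H, let X_H = 1 if all 10 edges of H are present in G. Then P[X_H = 1] = p^{10} = (2/11)^{10} = 1024/25937424601.
Summing the indicators: E[X] = Σ_H E[X_H] = 2357947691 · p^{10} = 2357947691 · 1024/25937424601 = 1024/11.
Numerically: E[X] ≈ 93.091.

E[X] = 2357947691 · (2/11)^{10} = 1024/11 ≈ 93.091.


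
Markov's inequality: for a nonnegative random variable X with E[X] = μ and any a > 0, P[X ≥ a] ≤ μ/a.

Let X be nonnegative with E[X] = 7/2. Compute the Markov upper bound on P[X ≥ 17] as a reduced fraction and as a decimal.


μ = E[X] = 7/2, a = 17.
Markov: P[X ≥ 17] ≤ μ/a = (7/2)/17 = 7/34.
Numerically: ≈ 0.2059.
(Since a = 17 > μ = 3.5000, the bound 7/34 is < 1 and informative.)

P[X ≥ 17] ≤ 7/34 ≈ 0.2059.


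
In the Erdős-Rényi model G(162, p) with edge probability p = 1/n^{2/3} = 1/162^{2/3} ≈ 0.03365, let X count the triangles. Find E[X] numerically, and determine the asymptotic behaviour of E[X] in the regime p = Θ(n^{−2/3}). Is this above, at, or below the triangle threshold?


Number of potential triangles: C(162, 3) = 695520.
Each occurs with probability p³ ≈ (0.03365)³ ≈ 3.8103948e-05.
By linearity: E[X] = C(162, 3)·p³ ≈ 695520 · 3.8103948e-05 ≈ 26.50206.
Since α = 2/3 < 1, p = c/n^{2/3} ≫ 1/n is above the triangle threshold p ~ 1/n. Asymptotically E[X] ~ (c³/6)·n^{3(1−α)} = (1³/6)·n^{1} → ∞; triangles are abundant w.h.p.

E[X] ≈ 26.50206; in regime p = Θ(1/n^{2/3}) E[X] diverges (above the triangle threshold p ~ 1/n).


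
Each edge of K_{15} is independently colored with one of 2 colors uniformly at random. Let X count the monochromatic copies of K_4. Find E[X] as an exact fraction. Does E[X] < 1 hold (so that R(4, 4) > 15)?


E[X] = C(15, 4) · 2^{1 − 6} = 1365 · 2^{−5} = 1365/32.
As a reduced fraction: E[X] = 1365/32 ≈ 42.65625.
Is E[X] < 1? NO.
Since E[X] ≥ 1, the first-moment bound is inconclusive at n = 15; it does NOT by itself certify R(4, 4) > 15.

E[X] = 1365/32 ≈ 42.65625; E[X] ≥ 1; first-moment method inconclusive here.


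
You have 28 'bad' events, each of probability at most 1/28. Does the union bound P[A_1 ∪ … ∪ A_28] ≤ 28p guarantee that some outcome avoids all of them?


Union bound: P[∪_{i=1}^{28} A_i] ≤ Σ_i P[A_i] ≤ 28·p = 28·(1/28) = 1.
Numerically: 1 ≈ 1.0000000.
Is 1 < 1? NO.
Since the bound 1 is ≥ 1, the union bound is uninformative here; it does NOT by itself certify existence.

28·p = 1 ≈ 1.0000000; existence NOT certified by the union bound.


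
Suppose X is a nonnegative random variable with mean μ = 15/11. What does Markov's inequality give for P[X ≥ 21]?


μ = E[X] = 15/11, a = 21.
Markov: P[X ≥ 21] ≤ μ/a = (15/11)/21 = 5/77.
Numerically: ≈ 0.0649.
(Since a = 21 > μ = 1.3636, the bound 5/77 is < 1 and informative.)

P[X ≥ 21] ≤ 5/77 ≈ 0.0649.


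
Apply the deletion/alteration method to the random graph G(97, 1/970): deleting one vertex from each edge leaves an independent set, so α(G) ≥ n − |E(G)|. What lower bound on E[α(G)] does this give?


E[|E(G)|] = C(97, 2)·p = 4656 · (1/970) = 24/5.
E[α(G)] ≥ n − E[|E(G)|] = 97 − 24/5 = 461/5.
Numerically: ≈ 92.20000.
(This is only a lower bound; the true E[α(G)] may be larger.)

E[α(G)] ≥ 461/5 ≈ 92.20000.


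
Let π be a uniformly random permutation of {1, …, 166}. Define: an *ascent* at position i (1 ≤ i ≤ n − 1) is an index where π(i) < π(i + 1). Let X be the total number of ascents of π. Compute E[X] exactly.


Write X = Σ X_I over i = 1, …, 165, with X_I the indicator of one ascent.
There are 165 indicators.
For each fixed i, the pair (π(i), π(i+1)) is a uniformly random ordered pair of distinct values from {1, …, 166}; by symmetry P[π(i) < π(i+1)] = 1/2.
By linearity: E[X] = 165 · (1/2) = (166 − 1) · (1/2) = 165/2 ≈ 82.50000.

E[X] = 165/2 = 82.50000.


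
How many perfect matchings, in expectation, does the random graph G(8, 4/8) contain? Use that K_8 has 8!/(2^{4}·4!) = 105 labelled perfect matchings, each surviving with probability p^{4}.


K_8 has 8!/(2^{4}·4!) = 105 labelled perfect matchings.
For each such perfect matching H, let X_H = 1 if all 4 edges of H are present in G. Then P[X_H = 1] = p^{4} = (1/2)^{4} = 1/16.
By linearity of expectation: E[X] = Σ_H E[X_H] = 105 · p^{4} = 105 · 1/16 = 105/16.
Numerically: E[X] ≈ 6.5625.

E[X] = 105 · (1/2)^{4} = 105/16 ≈ 6.5625.


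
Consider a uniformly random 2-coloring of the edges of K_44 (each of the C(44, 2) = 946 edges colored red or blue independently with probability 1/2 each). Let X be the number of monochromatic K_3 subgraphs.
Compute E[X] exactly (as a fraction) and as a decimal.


Let X = Σ_S X_S over the C(44, 3) = 13244 subsets S of size 3, where X_S = 1 if the K_3 on S is monochromatic.
For a fixed S, the K_3 on S has C(3, 2) = 3 edges. P[all 3 edges red] = (1/2)^3, and likewise for blue, so P[monochromatic] = 2·(1/2)^3 = 2^{1 − 3} = 1/4.
Summing: E[X] = C(44, 3) · 2^{1 − 3} = 13244 · 1/4 = 3311.
Numerically: E[X] ≈ 3311.000.

E[X] = C(44,3)·2^(1−C(3,2)) = 3311 ≈ 3311.000.


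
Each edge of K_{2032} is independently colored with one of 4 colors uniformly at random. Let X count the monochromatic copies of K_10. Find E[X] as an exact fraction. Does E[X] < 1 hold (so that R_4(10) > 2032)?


E[X] = C(2032, 10) · 4^{1 − 45} = 323475384642158147171212440 · 4^{−44} = 323475384642158147171212440/309485009821345068724781056.
As a reduced fraction: E[X] = 40434423080269768396401555/38685626227668133590597632 ≈ 1.045205.
Is E[X] < 1? NO.
Since E[X] ≥ 1, the first-moment bound is inconclusive at n = 2032; it does NOT by itself certify R_4(10) > 2032.

E[X] = 40434423080269768396401555/38685626227668133590597632 ≈ 1.045205; E[X] ≥ 1; first-moment method inconclusive here.


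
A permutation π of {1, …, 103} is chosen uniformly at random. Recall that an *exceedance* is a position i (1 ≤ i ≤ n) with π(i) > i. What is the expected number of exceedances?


Write X = Σ_{i=1}^{103} X_i, where X_i = 1_{π(i) > i}.
For each fixed i, π(i) is uniform over {1, …, 103} (marginal of a uniform permutation), so P[π(i) > i] = (n − i)/n. Summing: Σ_{i=1}^{103} (n − i)/n = (0 + 1 + … + 102)/103 = 103(103 − 1)/(2·103) = (103 − 1)/2.
Hence E[X] = Σ_{i=1}^{103} (103 − i)/103 = 51 ≈ 51.000.

E[X] = 51 = 51.000.


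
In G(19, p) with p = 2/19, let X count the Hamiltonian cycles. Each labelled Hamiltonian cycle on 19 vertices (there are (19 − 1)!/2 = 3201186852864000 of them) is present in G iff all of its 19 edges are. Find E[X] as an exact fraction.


K_19 has (19 − 1)!/2 = 3201186852864000 labelled Hamiltonian cycles.
For each such Hamiltonian cycle H, let X_H = 1 if all 19 edges of H are present in G. Then P[X_H = 1] = p^{19} = (2/19)^{19} = 524288/1978419655660313589123979.
By linearity of expectation: E[X] = Σ_H E[X_H] = 3201186852864000 · p^{19} = 3201186852864000 · 524288/1978419655660313589123979 = 1678343852714360832000/1978419655660313589123979.
Numerically: E[X] ≈ 0.00084833.

E[X] = 3201186852864000 · (2/19)^{19} = 1678343852714360832000/1978419655660313589123979 ≈ 0.00084833.


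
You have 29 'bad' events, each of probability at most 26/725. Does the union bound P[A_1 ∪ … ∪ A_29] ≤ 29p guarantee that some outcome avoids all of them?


Union bound: P[∪_{i=1}^{29} A_i] ≤ Σ_i P[A_i] ≤ 29·p = 29·(26/725) = 26/25.
Numerically: 26/25 ≈ 1.0400.
Is 26/25 < 1? NO.
Since the bound 26/25 is ≥ 1, the union bound is uninformative here; it does NOT by itself certify existence.

29·p = 26/25 ≈ 1.0400; existence NOT certified by the union bound.


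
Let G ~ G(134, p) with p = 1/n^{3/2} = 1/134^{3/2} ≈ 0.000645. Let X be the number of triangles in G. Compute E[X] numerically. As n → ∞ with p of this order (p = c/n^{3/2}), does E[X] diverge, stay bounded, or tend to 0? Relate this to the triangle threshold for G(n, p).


Number of potential triangles: C(134, 3) = 392084.
Each occurs with probability p³ ≈ (0.000645)³ ≈ 2.67934e-10.
By linearity: E[X] = C(134, 3)·p³ ≈ 392084 · 2.67934e-10 ≈ 0.000.
Since α = 3/2 > 1, p = c/n^{3/2} = o(1/n) is below the triangle threshold p ~ 1/n. Asymptotically E[X] ~ (c³/6)·n^{3(1−α)} = (1³/6)·n^{-1.5} → 0, so by Markov's inequality G has no triangles w.h.p.

E[X] ≈ 0.000; in regime p = Θ(1/n^{3/2}) E[X] tends to 0 (below the triangle threshold p ~ 1/n).


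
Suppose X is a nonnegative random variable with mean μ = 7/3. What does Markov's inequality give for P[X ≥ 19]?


μ = E[X] = 7/3, a = 19.
Markov: P[X ≥ 19] ≤ μ/a = (7/3)/19 = 7/57.
Numerically: ≈ 0.122807.
(Since a = 19 > μ = 2.333333, the bound 7/57 is < 1 and informative.)

P[X ≥ 19] ≤ 7/57 ≈ 0.122807.


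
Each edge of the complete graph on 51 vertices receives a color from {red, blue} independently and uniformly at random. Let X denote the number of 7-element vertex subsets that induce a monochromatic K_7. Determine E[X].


Let X = Σ_S X_S over the C(51, 7) = 115775100 subsets S of size 7, where X_S = 1 if the K_7 on S is monochromatic.
For a fixed S, the K_7 on S has C(7, 2) = 21 edges. P[all 21 edges red] = (1/2)^21, and likewise for blue, so P[monochromatic] = 2·(1/2)^21 = 2^{1 − 21} = 1/1048576.
Summing: E[X] = C(51, 7) · 2^{1 − 21} = 115775100 · 1/1048576 = 28943775/262144.
Numerically: E[X] ≈ 110.4117.

E[X] = C(51,7)·2^(1−C(7,2)) = 28943775/262144 ≈ 110.4117.


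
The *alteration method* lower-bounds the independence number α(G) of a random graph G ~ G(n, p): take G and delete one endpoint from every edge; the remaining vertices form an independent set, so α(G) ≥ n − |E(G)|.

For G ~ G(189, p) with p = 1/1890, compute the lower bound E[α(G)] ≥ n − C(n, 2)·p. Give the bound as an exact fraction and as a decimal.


E[|E(G)|] = C(189, 2)·p = 17766 · (1/1890) = 47/5.
E[α(G)] ≥ n − E[|E(G)|] = 189 − 47/5 = 898/5.
Numerically: ≈ 179.600.
(This is only a lower bound; the true E[α(G)] may be larger.)

E[α(G)] ≥ 898/5 ≈ 179.600.


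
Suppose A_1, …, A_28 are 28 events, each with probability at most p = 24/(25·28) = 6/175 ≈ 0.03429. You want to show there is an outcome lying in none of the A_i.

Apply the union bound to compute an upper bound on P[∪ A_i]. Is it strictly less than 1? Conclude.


Union bound: P[∪_{i=1}^{28} A_i] ≤ Σ_i P[A_i] ≤ 28·p = 28·(6/175) = 24/25.
Numerically: 24/25 ≈ 0.96000.
Is 24/25 < 1? YES.
Since P[∪ A_i] ≤ 24/25 < 1, the complement has P[∩ A_i^c] ≥ 1 − 24/25 = 1/25 > 0, so some outcome avoids every A_i.

28·p = 24/25 ≈ 0.96000; existence CERTIFIED by the union bound.


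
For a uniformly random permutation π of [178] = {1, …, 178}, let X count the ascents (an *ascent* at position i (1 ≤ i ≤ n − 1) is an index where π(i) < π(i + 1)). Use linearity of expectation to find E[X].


Write X = Σ X_I over i = 1, …, 177, with X_I the indicator of one ascent.
There are 177 indicators.
For each fixed i, the pair (π(i), π(i+1)) is a uniformly random ordered pair of distinct values from {1, …, 178}; by symmetry P[π(i) < π(i+1)] = 1/2.
By linearity: E[X] = 177 · (1/2) = (178 − 1) · (1/2) = 177/2 ≈ 88.500.

E[X] = 177/2 = 88.500.


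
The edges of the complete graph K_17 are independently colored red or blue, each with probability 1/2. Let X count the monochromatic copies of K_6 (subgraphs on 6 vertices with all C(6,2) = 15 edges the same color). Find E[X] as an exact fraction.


Let X = Σ_S X_S over the C(17, 6) = 12376 subsets S of size 6, where X_S = 1 if the K_6 on S is monochromatic.
For a fixed S, the K_6 on S has C(6, 2) = 15 edges. P[all 15 edges red] = (1/2)^15, and likewise for blue, so P[monochromatic] = 2·(1/2)^15 = 2^{1 − 15} = 1/16384.
By linearity of expectation: E[X] = C(17, 6) · 2^{1 − 15} = 12376 · 1/16384 = 1547/2048.
Numerically: E[X] ≈ 0.7554.

E[X] = C(17,6)·2^(1−C(6,2)) = 1547/2048 ≈ 0.7554.


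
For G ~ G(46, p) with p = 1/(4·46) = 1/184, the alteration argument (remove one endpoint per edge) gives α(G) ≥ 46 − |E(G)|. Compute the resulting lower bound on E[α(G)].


E[|E(G)|] = C(46, 2)·p = 1035 · (1/184) = 45/8.
E[α(G)] ≥ n − E[|E(G)|] = 46 − 45/8 = 323/8.
Numerically: ≈ 40.37500.
(This is only a lower bound; the true E[α(G)] may be larger.)

E[α(G)] ≥ 323/8 ≈ 40.37500.


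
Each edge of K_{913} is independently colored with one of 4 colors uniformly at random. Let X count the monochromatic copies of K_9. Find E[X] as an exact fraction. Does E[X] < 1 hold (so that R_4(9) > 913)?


E[X] = C(913, 9) · 4^{1 − 36} = 1167605542753639808390 · 4^{−35} = 1167605542753639808390/1180591620717411303424.
As a reduced fraction: E[X] = 583802771376819904195/590295810358705651712 ≈ 0.989.
Is E[X] < 1? YES.
Since E[X] < 1, there exists a 4-coloring of K_{913} with no monochromatic K_9; hence R_4(9) > 913.

E[X] = 583802771376819904195/590295810358705651712 ≈ 0.989; E[X] < 1, so R_4(9) > 913.


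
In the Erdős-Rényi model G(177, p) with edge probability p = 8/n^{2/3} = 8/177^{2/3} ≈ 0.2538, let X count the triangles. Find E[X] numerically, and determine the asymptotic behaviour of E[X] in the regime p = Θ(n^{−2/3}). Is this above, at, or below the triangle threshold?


Number of potential triangles: C(177, 3) = 908600.
Each occurs with probability p³ ≈ (0.2538)³ ≈ 1.634269e-02.
By linearity: E[X] = C(177, 3)·p³ ≈ 908600 · 1.634269e-02 ≈ 14848.9642.
Since α = 2/3 < 1, p = c/n^{2/3} ≫ 1/n is above the triangle threshold p ~ 1/n. Asymptotically E[X] ~ (c³/6)·n^{3(1−α)} = (8³/6)·n^{1} → ∞; triangles are abundant w.h.p.

E[X] ≈ 14848.9642; in regime p = Θ(1/n^{2/3}) E[X] diverges (above the triangle threshold p ~ 1/n).


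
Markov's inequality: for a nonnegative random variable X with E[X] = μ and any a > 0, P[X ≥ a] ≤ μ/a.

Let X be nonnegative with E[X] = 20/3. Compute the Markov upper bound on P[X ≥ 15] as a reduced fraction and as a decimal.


μ = E[X] = 20/3, a = 15.
Markov: P[X ≥ 15] ≤ μ/a = (20/3)/15 = 4/9.
Numerically: ≈ 0.444444.
(Since a = 15 > μ = 6.666667, the bound 4/9 is < 1 and informative.)

P[X ≥ 15] ≤ 4/9 ≈ 0.444444.


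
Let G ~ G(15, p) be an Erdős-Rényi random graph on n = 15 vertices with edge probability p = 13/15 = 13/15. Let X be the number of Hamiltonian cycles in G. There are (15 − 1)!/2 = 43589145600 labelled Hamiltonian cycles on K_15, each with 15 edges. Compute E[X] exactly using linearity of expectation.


K_15 has (15 − 1)!/2 = 43589145600 labelled Hamiltonian cycles.
For each such Hamiltonian cycle H, let X_H = 1 if all 15 edges of H are present in G. Then P[X_H = 1] = p^{15} = (13/15)^{15} = 51185893014090757/437893890380859375.
By linearity of expectation: E[X] = Σ_H E[X_H] = 43589145600 · p^{15} = 43589145600 · 51185893014090757/437893890380859375 = 367267381606127548722176/72081298828125.
Numerically: E[X] ≈ 5.1e+09.

E[X] = 43589145600 · (13/15)^{15} = 367267381606127548722176/72081298828125 ≈ 5.1e+09.


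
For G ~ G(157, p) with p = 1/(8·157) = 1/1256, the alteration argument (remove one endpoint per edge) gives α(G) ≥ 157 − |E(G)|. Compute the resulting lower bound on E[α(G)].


E[|E(G)|] = C(157, 2)·p = 12246 · (1/1256) = 39/4.
E[α(G)] ≥ n − E[|E(G)|] = 157 − 39/4 = 589/4.
Numerically: ≈ 147.25000.
(This is only a lower bound; the true E[α(G)] may be larger.)

E[α(G)] ≥ 589/4 ≈ 147.25000.


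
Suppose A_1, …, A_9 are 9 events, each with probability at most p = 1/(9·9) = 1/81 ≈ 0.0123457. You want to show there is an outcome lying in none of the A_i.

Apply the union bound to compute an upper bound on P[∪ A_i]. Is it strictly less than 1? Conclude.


Union bound: P[∪_{i=1}^{9} A_i] ≤ Σ_i P[A_i] ≤ 9·p = 9·(1/81) = 1/9.
Numerically: 1/9 ≈ 0.1111111.
Is 1/9 < 1? YES.
Since P[∪ A_i] ≤ 1/9 < 1, the complement has P[∩ A_i^c] ≥ 1 − 1/9 = 8/9 > 0, so some outcome avoids every A_i.

9·p = 1/9 ≈ 0.1111111; existence CERTIFIED by the union bound.


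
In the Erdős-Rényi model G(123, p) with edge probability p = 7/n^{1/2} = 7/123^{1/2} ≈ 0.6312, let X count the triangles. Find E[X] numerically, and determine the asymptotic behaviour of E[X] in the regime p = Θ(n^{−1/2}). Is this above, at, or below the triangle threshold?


Number of potential triangles: C(123, 3) = 302621.
Each occurs with probability p³ ≈ (0.6312)³ ≈ 2.514412e-01.
By linearity: E[X] = C(123, 3)·p³ ≈ 302621 · 2.514412e-01 ≈ 76091.3895.
Since α = 1/2 < 1, p = c/n^{1/2} ≫ 1/n is above the triangle threshold p ~ 1/n. Asymptotically E[X] ~ (c³/6)·n^{3(1−α)} = (7³/6)·n^{1.5} → ∞; triangles are abundant w.h.p.

E[X] ≈ 76091.3895; in regime p = Θ(1/n^{1/2}) E[X] diverges (above the triangle threshold p ~ 1/n).


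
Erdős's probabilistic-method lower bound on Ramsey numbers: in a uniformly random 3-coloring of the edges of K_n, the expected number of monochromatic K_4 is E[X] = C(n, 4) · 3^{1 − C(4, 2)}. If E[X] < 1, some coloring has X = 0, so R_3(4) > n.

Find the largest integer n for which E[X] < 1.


We need C(n, 4) · 3^{1 − 6} < 1, i.e. C(n, 4) < 3^{6 − 1} = 243.
Check values of n near the boundary:
  n = 7: C(7, 4) = 35; 35 < 243? YES
  n = 8: C(8, 4) = 70; 70 < 243? YES
  n = 9: C(9, 4) = 126; 126 < 243? YES
  n = 10: C(10, 4) = 210; 210 < 243? YES
  n = 11: C(11, 4) = 330; 330 < 243? NO
The largest n with C(n, 4) < 243 is n = 10 (where E[X] = 70/81 ≈ 0.8641975). Hence R_3(4) > 10, i.e. R_3(4) ≥ 11.

Largest n = 10; hence R_3(4) > 10.


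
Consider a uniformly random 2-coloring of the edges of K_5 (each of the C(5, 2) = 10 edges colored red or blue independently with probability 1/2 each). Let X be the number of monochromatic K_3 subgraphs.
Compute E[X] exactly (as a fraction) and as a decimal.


Let X = Σ_S X_S over the C(5, 3) = 10 subsets S of size 3, where X_S = 1 if the K_3 on S is monochromatic.
For a fixed S, the K_3 on S has C(3, 2) = 3 edges. P[all 3 edges red] = (1/2)^3, and likewise for blue, so P[monochromatic] = 2·(1/2)^3 = 2^{1 − 3} = 1/4.
Summing: E[X] = C(5, 3) · 2^{1 − 3} = 10 · 1/4 = 5/2.
Numerically: E[X] ≈ 2.5000.

E[X] = C(5,3)·2^(1−C(3,2)) = 5/2 ≈ 2.5000.


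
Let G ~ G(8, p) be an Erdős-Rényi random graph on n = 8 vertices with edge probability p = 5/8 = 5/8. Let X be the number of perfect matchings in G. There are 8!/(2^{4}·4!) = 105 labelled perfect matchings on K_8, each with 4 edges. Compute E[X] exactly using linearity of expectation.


K_8 has 8!/(2^{4}·4!) = 105 labelled perfect matchings.
For each such perfect matching H, let X_H = 1 if all 4 edges of H are present in G. Then P[X_H = 1] = p^{4} = (5/8)^{4} = 625/4096.
Summing the indicators: E[X] = Σ_H E[X_H] = 105 · p^{4} = 105 · 625/4096 = 65625/4096.
Numerically: E[X] ≈ 16.022.

E[X] = 105 · (5/8)^{4} = 65625/4096 ≈ 16.022.


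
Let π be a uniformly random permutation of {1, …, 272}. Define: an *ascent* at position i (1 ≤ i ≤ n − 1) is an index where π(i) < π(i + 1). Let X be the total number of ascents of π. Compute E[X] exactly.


Write X = Σ X_I over i = 1, …, 271, with X_I the indicator of one ascent.
There are 271 indicators.
For each fixed i, the pair (π(i), π(i+1)) is a uniformly random ordered pair of distinct values from {1, …, 272}; by symmetry P[π(i) < π(i+1)] = 1/2.
By linearity: E[X] = 271 · (1/2) = (272 − 1) · (1/2) = 271/2 ≈ 135.50000.

E[X] = 271/2 = 135.50000.


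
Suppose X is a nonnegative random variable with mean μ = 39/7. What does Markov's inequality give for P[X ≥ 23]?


μ = E[X] = 39/7, a = 23.
Markov: P[X ≥ 23] ≤ μ/a = (39/7)/23 = 39/161.
Numerically: ≈ 0.242.
(Since a = 23 > μ = 5.571, the bound 39/161 is < 1 and informative.)

P[X ≥ 23] ≤ 39/161 ≈ 0.242.


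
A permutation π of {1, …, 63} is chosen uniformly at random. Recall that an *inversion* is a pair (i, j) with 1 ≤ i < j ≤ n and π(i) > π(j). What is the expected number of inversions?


Write X = Σ X_I over the C(63, 2) = 1953 pairs i < j, with X_I the indicator of one inversion.
There are 1953 indicators.
For each fixed pair i < j, the values π(i) and π(j) are two distinct elements of {1, …, 63} in uniformly random order; by symmetry P[π(i) > π(j)] = 1/2.
By linearity: E[X] = 1953 · (1/2) = C(63, 2) · (1/2) = 1953/2 = 1953/2 ≈ 976.50000.

E[X] = 1953/2 = 976.50000.


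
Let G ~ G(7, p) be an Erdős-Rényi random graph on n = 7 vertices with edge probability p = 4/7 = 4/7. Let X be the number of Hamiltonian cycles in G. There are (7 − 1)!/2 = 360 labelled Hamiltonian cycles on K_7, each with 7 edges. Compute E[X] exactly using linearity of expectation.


K_7 has (7 − 1)!/2 = 360 labelled Hamiltonian cycles.
For each such Hamiltonian cycle H, let X_H = 1 if all 7 edges of H are present in G. Then P[X_H = 1] = p^{7} = (4/7)^{7} = 16384/823543.
Summing the indicators: E[X] = Σ_H E[X_H] = 360 · p^{7} = 360 · 16384/823543 = 5898240/823543.
Numerically: E[X] ≈ 7.16203.

E[X] = 360 · (4/7)^{7} = 5898240/823543 ≈ 7.16203.


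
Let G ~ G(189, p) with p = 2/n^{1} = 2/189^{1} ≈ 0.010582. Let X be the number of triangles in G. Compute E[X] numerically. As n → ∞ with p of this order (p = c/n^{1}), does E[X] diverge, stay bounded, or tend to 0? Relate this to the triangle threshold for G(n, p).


Number of potential triangles: C(189, 3) = 1107414.
Each occurs with probability p³ ≈ (0.010582)³ ≈ 1.1849624e-06.
By linearity: E[X] = C(189, 3)·p³ ≈ 1107414 · 1.1849624e-06 ≈ 1.31224.
Here α = 1, so p = 2/n is exactly at the triangle threshold p ~ 1/n. Asymptotically E[X] → c³/6 = 2³/6 = 4/3 ≈ 1.33333, a bounded constant. In this regime the triangle count is asymptotically Poisson(c³/6).

E[X] ≈ 1.31224; in regime p = Θ(1/n^{1}) E[X] stays bounded (at the triangle threshold p ~ 1/n).
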